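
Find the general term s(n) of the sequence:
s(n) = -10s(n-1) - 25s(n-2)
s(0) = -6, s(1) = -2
Characteristic equation: x² + 10x + 25 = 0, which is (x - (-5))².
Repeated root r = -5.
General solution: s(n) = (A + Bn)·(-5)^n.
From s(0) = -6: A = -6.
From s(1) = -2: (A + B)·(-5) = -2 ⇒ B = \frac{32}{5}.
So s(n) = \left(\frac{32 n}{5} - 6\right) \cdot (-5)^n.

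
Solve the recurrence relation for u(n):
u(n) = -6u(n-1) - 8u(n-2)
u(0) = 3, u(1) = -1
Characteristic equation: x² + 6x + 8 = 0, which factors as (x - (-2))(x - (-4)) = 0.
Roots r₁ = -2, r₂ = -4 (distinct).
General solution: u(n) = A·(-2)^n + B·(-4)^n.
From u(0) = 3: A + B = 3.
From u(1) = -1: -2A - 4B = -1.
Solving: A = \frac{11}{2}, B = - \frac{5}{2}.
So u(n) = \frac{11 \left(-2\right)^{n}}{2} - \frac{5 \left(-4\right)^{n}}{2}.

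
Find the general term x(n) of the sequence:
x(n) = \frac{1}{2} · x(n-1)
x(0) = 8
Pure geometric recurrence with ratio \frac{1}{2}.
By induction x(n) = x(0) · (\frac{1}{2})^n = 8 \cdot 2^{- n}.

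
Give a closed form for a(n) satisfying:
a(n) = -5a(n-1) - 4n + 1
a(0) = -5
First-order linear with linear forcing.
Homogeneous solution: a_h(n) = A·(-5)^n.
Try particular a_p(n) = pn + q. Substituting:
  pn + q = -5(p(n-1) + q) - 4n + 1.
Matching the n-coefficient: p = -5p - 4 ⇒ p = - \frac{2}{3}.
Matching constants: q = 5p - 5q + 1 ⇒ q = - \frac{7}{18}.
General: a(n) = A·(-5)^n - \frac{2 n}{3} - \frac{7}{18}.
Apply a(0) = -5: A - \frac{7}{18} = -5 ⇒ A = - \frac{83}{18}.
So a(n) = - \frac{83 \left(-5\right)^{n}}{18} - \frac{2 n}{3} - \frac{7}{18}.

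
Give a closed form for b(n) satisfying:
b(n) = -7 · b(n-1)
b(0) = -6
Pure geometric recurrence with ratio -7.
By induction b(n) = b(0) · (-7)^n = - 6 \left(-7\right)^{n}.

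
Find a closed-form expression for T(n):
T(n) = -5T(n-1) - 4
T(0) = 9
First-order linear non-homogeneous.
Homogeneous solution: T_h(n) = A·(-5)^n.
Try constant particular solution T_p = K: K = -5K - 4 ⇒ K = - \frac{2}{3}.
General: T(n) = A·(-5)^n - \frac{2}{3}.
Apply T(0) = 9: A - \frac{2}{3} = 9 ⇒ A = \frac{29}{3}.
So T(n) = \frac{29 \left(-5\right)^{n}}{3} - \frac{2}{3}.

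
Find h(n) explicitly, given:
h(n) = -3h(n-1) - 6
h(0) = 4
First-order linear non-homogeneous.
Homogeneous solution: h_h(n) = A·(-3)^n.
Try constant particular solution h_p = K: K = -3K - 6 ⇒ K = - \frac{3}{2}.
General: h(n) = A·(-3)^n - \frac{3}{2}.
Apply h(0) = 4: A - \frac{3}{2} = 4 ⇒ A = \frac{11}{2}.
So h(n) = \frac{11 \left(-3\right)^{n}}{2} - \frac{3}{2}.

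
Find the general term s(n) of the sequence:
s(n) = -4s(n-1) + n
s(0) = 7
First-order linear with linear forcing.
Homogeneous solution: s_h(n) = A·(-4)^n.
Try particular s_p(n) = pn + q. Substituting:
  pn + q = -4(p(n-1) + q) + n.
Matching the n-coefficient: p = -4p + 1 ⇒ p = \frac{1}{5}.
Matching constants: q = 4p - 4q ⇒ q = \frac{4}{25}.
General: s(n) = A·(-4)^n + \frac{n}{5} + \frac{4}{25}.
Apply s(0) = 7: A + \frac{4}{25} = 7 ⇒ A = \frac{171}{25}.
So s(n) = \frac{171 \left(-4\right)^{n}}{25} + \frac{n}{5} + \frac{4}{25}.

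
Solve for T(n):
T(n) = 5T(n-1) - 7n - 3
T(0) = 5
First-order linear with linear forcing.
Homogeneous solution: T_h(n) = A·(5)^n.
Try particular T_p(n) = pn + q. Substituting:
  pn + q = 5(p(n-1) + q) - 7n - 3.
Matching the n-coefficient: p = 5p - 7 ⇒ p = \frac{7}{4}.
Matching constants: q = -5p + 5q - 3 ⇒ q = \frac{47}{16}.
General: T(n) = A·(5)^n + \frac{7 n}{4} + \frac{47}{16}.
Apply T(0) = 5: A + \frac{47}{16} = 5 ⇒ A = \frac{33}{16}.
So T(n) = \frac{33 \cdot 5^{n}}{16} + \frac{7 n}{4} + \frac{47}{16}.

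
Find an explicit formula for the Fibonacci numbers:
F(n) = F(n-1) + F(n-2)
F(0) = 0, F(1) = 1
This is the Fibonacci sequence.
Characteristic equation: x² - x - 1 = 0; roots r₁ = \frac{1}{2} + \frac{\sqrt{5}}{2}, r₂ = \frac{1}{2} - \frac{\sqrt{5}}{2}.
General: F(n) = A·r₁^n + B·r₂^n. Solving with F(0)=0, F(1)=1 gives A = \frac{\sqrt{5}}{5}, B = - \frac{\sqrt{5}}{5}.
So F(n) = \frac{2^{- n} \sqrt{5} \left(- \left(1 - \sqrt{5}\right)^{n} + \left(1 + \sqrt{5}\right)^{n}\right)}{5}.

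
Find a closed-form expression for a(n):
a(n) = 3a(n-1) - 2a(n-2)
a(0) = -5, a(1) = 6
Characteristic equation: x² - 3x + 2 = 0, which factors as (x - (1))(x - (2)) = 0.
Roots r₁ = 1, r₂ = 2 (distinct).
General solution: a(n) = A·(1)^n + B·(2)^n.
From a(0) = -5: A + B = -5.
From a(1) = 6: A + 2B = 6.
Solving: A = -16, B = 11.
So a(n) = 11 \cdot 2^{n} - 16.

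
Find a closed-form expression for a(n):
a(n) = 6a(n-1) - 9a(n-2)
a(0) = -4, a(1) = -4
Characteristic equation: x² - 6x + 9 = 0, which is (x - (3))².
Repeated root r = 3.
General solution: a(n) = (A + Bn)·(3)^n.
From a(0) = -4: A = -4.
From a(1) = -4: (A + B)·(3) = -4 ⇒ B = \frac{8}{3}.
So a(n) = \left(\frac{8 n}{3} - 4\right) \cdot (3)^n.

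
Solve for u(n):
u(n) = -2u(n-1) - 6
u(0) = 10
First-order linear non-homogeneous.
Homogeneous solution: u_h(n) = A·(-2)^n.
Try constant particular solution u_p = K: K = -2K - 6 ⇒ K = -2.
General: u(n) = A·(-2)^n - 2.
Apply u(0) = 10: A - 2 = 10 ⇒ A = 12.
So u(n) = 12 \left(-2\right)^{n} - 2.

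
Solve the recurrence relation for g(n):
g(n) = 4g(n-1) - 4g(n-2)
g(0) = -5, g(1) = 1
Characteristic equation: x² - 4x + 4 = 0, which is (x - (2))².
Repeated root r = 2.
General solution: g(n) = (A + Bn)·(2)^n.
From g(0) = -5: A = -5.
From g(1) = 1: (A + B)·(2) = 1 ⇒ B = \frac{11}{2}.
So g(n) = \left(\frac{11 n}{2} - 5\right) \cdot (2)^n.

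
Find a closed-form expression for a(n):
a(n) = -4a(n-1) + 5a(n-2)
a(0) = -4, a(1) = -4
Characteristic equation: x² + 4x - 5 = 0, which factors as (x - (-5))(x - (1)) = 0.
Roots r₁ = -5, r₂ = 1 (distinct).
General solution: a(n) = A·(-5)^n + B·(1)^n.
From a(0) = -4: A + B = -4.
From a(1) = -4: -5A + B = -4.
Solving: A = 0, B = -4.
So a(n) = -4.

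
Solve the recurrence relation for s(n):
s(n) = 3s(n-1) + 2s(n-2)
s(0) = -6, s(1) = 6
Characteristic equation: x² - 3x - 2 = 0.
Discriminant Δ = (3)² + 4·(2) = 17.
Roots r₁,₂ = (3 ± √17)/2, so r₁ = \frac{3}{2} + \frac{\sqrt{17}}{2}, r₂ = \frac{3}{2} - \frac{\sqrt{17}}{2}.
General solution: s(n) = A·r₁^n + B·r₂^n.
From the initial conditions, A + B = -6 and r₁A + r₂B = 6.
Since r₁ - r₂ = √17: A = (6 - (-6)r₂)/√17 = -3 + \frac{15 \sqrt{17}}{17}, and B = -6 - A = - \frac{15 \sqrt{17}}{17} - 3.
So s(n) = \left(-3 + \frac{15 \sqrt{17}}{17}\right)\left(\frac{3}{2} + \frac{\sqrt{17}}{2}\right)^n + \left(- \frac{15 \sqrt{17}}{17} - 3\right)\left(\frac{3}{2} - \frac{\sqrt{17}}{2}\right)^n.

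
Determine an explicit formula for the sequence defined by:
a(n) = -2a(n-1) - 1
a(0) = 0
First-order linear non-homogeneous.
Homogeneous solution: a_h(n) = A·(-2)^n.
Try constant particular solution a_p = K: K = -2K - 1 ⇒ K = - \frac{1}{3}.
General: a(n) = A·(-2)^n - \frac{1}{3}.
Apply a(0) = 0: A - \frac{1}{3} = 0 ⇒ A = \frac{1}{3}.
So a(n) = \frac{\left(-2\right)^{n}}{3} - \frac{1}{3}.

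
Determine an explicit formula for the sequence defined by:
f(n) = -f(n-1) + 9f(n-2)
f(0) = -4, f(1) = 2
Characteristic equation: x² + x - 9 = 0.
Discriminant Δ = (-1)² + 4·(9) = 37.
Roots r₁,₂ = (-1 ± √37)/2, so r₁ = - \frac{1}{2} + \frac{\sqrt{37}}{2}, r₂ = - \frac{\sqrt{37}}{2} - \frac{1}{2}.
General solution: f(n) = A·r₁^n + B·r₂^n.
From the initial conditions, A + B = -4 and r₁A + r₂B = 2.
Since r₁ - r₂ = √37: A = (2 - (-4)r₂)/√37 = -2, and B = -4 - A = -2.
So f(n) = \left(-2\right)\left(- \frac{1}{2} + \frac{\sqrt{37}}{2}\right)^n + \left(-2\right)\left(- \frac{\sqrt{37}}{2} - \frac{1}{2}\right)^n.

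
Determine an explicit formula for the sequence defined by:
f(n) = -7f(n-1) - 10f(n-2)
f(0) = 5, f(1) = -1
Characteristic equation: x² + 7x + 10 = 0, which factors as (x - (-5))(x - (-2)) = 0.
Roots r₁ = -5, r₂ = -2 (distinct).
General solution: f(n) = A·(-5)^n + B·(-2)^n.
From f(0) = 5: A + B = 5.
From f(1) = -1: -5A - 2B = -1.
Solving: A = -3, B = 8.
So f(n) = 8 \left(-2\right)^{n} - 3 \left(-5\right)^{n}.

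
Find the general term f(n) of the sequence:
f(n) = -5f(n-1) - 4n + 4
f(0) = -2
First-order linear with linear forcing.
Homogeneous solution: f_h(n) = A·(-5)^n.
Try particular f_p(n) = pn + q. Substituting:
  pn + q = -5(p(n-1) + q) - 4n + 4.
Matching the n-coefficient: p = -5p - 4 ⇒ p = - \frac{2}{3}.
Matching constants: q = 5p - 5q + 4 ⇒ q = \frac{1}{9}.
General: f(n) = A·(-5)^n - \frac{2 n}{3} + \frac{1}{9}.
Apply f(0) = -2: A + \frac{1}{9} = -2 ⇒ A = - \frac{19}{9}.
So f(n) = - \frac{19 \left(-5\right)^{n}}{9} - \frac{2 n}{3} + \frac{1}{9}.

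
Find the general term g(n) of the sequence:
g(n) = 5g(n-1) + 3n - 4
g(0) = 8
First-order linear with linear forcing.
Homogeneous solution: g_h(n) = A·(5)^n.
Try particular g_p(n) = pn + q. Substituting:
  pn + q = 5(p(n-1) + q) + 3n - 4.
Matching the n-coefficient: p = 5p + 3 ⇒ p = - \frac{3}{4}.
Matching constants: q = -5p + 5q - 4 ⇒ q = \frac{1}{16}.
General: g(n) = A·(5)^n - \frac{3 n}{4} + \frac{1}{16}.
Apply g(0) = 8: A + \frac{1}{16} = 8 ⇒ A = \frac{127}{16}.
So g(n) = \frac{127 \cdot 5^{n}}{16} - \frac{3 n}{4} + \frac{1}{16}.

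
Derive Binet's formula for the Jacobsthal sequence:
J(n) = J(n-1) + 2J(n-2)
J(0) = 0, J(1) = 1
This is the Jacobsthal sequence.
Characteristic equation: x² - x - 2 = 0; roots r₁ = 2, r₂ = -1.
General: J(n) = A·r₁^n + B·r₂^n. Solving with J(0)=0, J(1)=1 gives A = \frac{1}{3}, B = - \frac{1}{3}.
So J(n) = - \frac{\left(-1\right)^{n}}{3} + \frac{2^{n}}{3}.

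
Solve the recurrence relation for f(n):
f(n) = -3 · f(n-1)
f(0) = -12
Pure geometric recurrence with ratio -3.
By induction f(n) = f(0) · (-3)^n = - 12 \left(-3\right)^{n}.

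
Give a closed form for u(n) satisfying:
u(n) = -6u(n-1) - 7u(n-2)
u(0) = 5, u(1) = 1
Characteristic equation: x² + 6x + 7 = 0.
Discriminant Δ = (-6)² + 4·(-7) = 8.
Roots r₁,₂ = (-6 ± √8)/2, so r₁ = -3 + \sqrt{2}, r₂ = -3 - \sqrt{2}.
General solution: u(n) = A·r₁^n + B·r₂^n.
From the initial conditions, A + B = 5 and r₁A + r₂B = 1.
Since r₁ - r₂ = √8: A = (1 - (5)r₂)/√8 = \frac{5}{2} + 4 \sqrt{2}, and B = 5 - A = \frac{5}{2} - 4 \sqrt{2}.
So u(n) = \left(\frac{5}{2} + 4 \sqrt{2}\right)\left(-3 + \sqrt{2}\right)^n + \left(\frac{5}{2} - 4 \sqrt{2}\right)\left(-3 - \sqrt{2}\right)^n.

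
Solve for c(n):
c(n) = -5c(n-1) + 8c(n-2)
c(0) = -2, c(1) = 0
Characteristic equation: x² + 5x - 8 = 0.
Discriminant Δ = (-5)² + 4·(8) = 57.
Roots r₁,₂ = (-5 ± √57)/2, so r₁ = - \frac{5}{2} + \frac{\sqrt{57}}{2}, r₂ = - \frac{\sqrt{57}}{2} - \frac{5}{2}.
General solution: c(n) = A·r₁^n + B·r₂^n.
From the initial conditions, A + B = -2 and r₁A + r₂B = 0.
Since r₁ - r₂ = √57: A = (0 - (-2)r₂)/√57 = -1 - \frac{5 \sqrt{57}}{57}, and B = -2 - A = -1 + \frac{5 \sqrt{57}}{57}.
So c(n) = \left(-1 - \frac{5 \sqrt{57}}{57}\right)\left(- \frac{5}{2} + \frac{\sqrt{57}}{2}\right)^n + \left(-1 + \frac{5 \sqrt{57}}{57}\right)\left(- \frac{\sqrt{57}}{2} - \frac{5}{2}\right)^n.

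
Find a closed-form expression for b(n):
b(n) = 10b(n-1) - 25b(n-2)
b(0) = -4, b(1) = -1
Characteristic equation: x² - 10x + 25 = 0, which is (x - (5))².
Repeated root r = 5.
General solution: b(n) = (A + Bn)·(5)^n.
From b(0) = -4: A = -4.
From b(1) = -1: (A + B)·(5) = -1 ⇒ B = \frac{19}{5}.
So b(n) = \left(\frac{19 n}{5} - 4\right) \cdot (5)^n.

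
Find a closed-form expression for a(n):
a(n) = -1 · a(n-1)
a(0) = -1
Pure geometric recurrence with ratio -1.
By induction a(n) = a(0) · (-1)^n = - \left(-1\right)^{n}.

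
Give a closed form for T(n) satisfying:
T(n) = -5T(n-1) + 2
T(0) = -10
First-order linear non-homogeneous.
Homogeneous solution: T_h(n) = A·(-5)^n.
Try constant particular solution T_p = K: K = -5K + 2 ⇒ K = \frac{1}{3}.
General: T(n) = A·(-5)^n + \frac{1}{3}.
Apply T(0) = -10: A + \frac{1}{3} = -10 ⇒ A = - \frac{31}{3}.
So T(n) = \frac{1}{3} - \frac{31 \left(-5\right)^{n}}{3}.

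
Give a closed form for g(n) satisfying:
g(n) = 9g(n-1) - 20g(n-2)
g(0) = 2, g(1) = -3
Characteristic equation: x² - 9x + 20 = 0, which factors as (x - (5))(x - (4)) = 0.
Roots r₁ = 5, r₂ = 4 (distinct).
General solution: g(n) = A·(5)^n + B·(4)^n.
From g(0) = 2: A + B = 2.
From g(1) = -3: 5A + 4B = -3.
Solving: A = -11, B = 13.
So g(n) = 13 \cdot 4^{n} - 11 \cdot 5^{n}.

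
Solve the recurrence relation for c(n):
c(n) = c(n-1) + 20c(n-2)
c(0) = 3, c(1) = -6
Characteristic equation: x² - x - 20 = 0, which factors as (x - (-4))(x - (5)) = 0.
Roots r₁ = -4, r₂ = 5 (distinct).
General solution: c(n) = A·(-4)^n + B·(5)^n.
From c(0) = 3: A + B = 3.
From c(1) = -6: -4A + 5B = -6.
Solving: A = \frac{7}{3}, B = \frac{2}{3}.
So c(n) = \frac{7 \left(-4\right)^{n}}{3} + \frac{2 \cdot 5^{n}}{3}.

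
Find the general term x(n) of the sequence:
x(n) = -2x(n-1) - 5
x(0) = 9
First-order linear non-homogeneous.
Homogeneous solution: x_h(n) = A·(-2)^n.
Try constant particular solution x_p = K: K = -2K - 5 ⇒ K = - \frac{5}{3}.
General: x(n) = A·(-2)^n - \frac{5}{3}.
Apply x(0) = 9: A - \frac{5}{3} = 9 ⇒ A = \frac{32}{3}.
So x(n) = \frac{32 \left(-2\right)^{n}}{3} - \frac{5}{3}.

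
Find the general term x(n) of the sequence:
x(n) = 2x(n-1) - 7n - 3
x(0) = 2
First-order linear with linear forcing.
Homogeneous solution: x_h(n) = A·(2)^n.
Try particular x_p(n) = pn + q. Substituting:
  pn + q = 2(p(n-1) + q) - 7n - 3.
Matching the n-coefficient: p = 2p - 7 ⇒ p = 7.
Matching constants: q = -2p + 2q - 3 ⇒ q = 17.
General: x(n) = A·(2)^n + 7 n + 17.
Apply x(0) = 2: A + 17 = 2 ⇒ A = -15.
So x(n) = - 15 \cdot 2^{n} + 7 n + 17.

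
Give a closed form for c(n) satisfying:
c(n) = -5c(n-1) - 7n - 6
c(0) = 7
First-order linear with linear forcing.
Homogeneous solution: c_h(n) = A·(-5)^n.
Try particular c_p(n) = pn + q. Substituting:
  pn + q = -5(p(n-1) + q) - 7n - 6.
Matching the n-coefficient: p = -5p - 7 ⇒ p = - \frac{7}{6}.
Matching constants: q = 5p - 5q - 6 ⇒ q = - \frac{71}{36}.
General: c(n) = A·(-5)^n - \frac{7 n}{6} - \frac{71}{36}.
Apply c(0) = 7: A - \frac{71}{36} = 7 ⇒ A = \frac{323}{36}.
So c(n) = \frac{323 \left(-5\right)^{n}}{36} - \frac{7 n}{6} - \frac{71}{36}.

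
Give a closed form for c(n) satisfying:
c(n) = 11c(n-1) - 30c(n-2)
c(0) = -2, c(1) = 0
Characteristic equation: x² - 11x + 30 = 0, which factors as (x - (5))(x - (6)) = 0.
Roots r₁ = 5, r₂ = 6 (distinct).
General solution: c(n) = A·(5)^n + B·(6)^n.
From c(0) = -2: A + B = -2.
From c(1) = 0: 5A + 6B = 0.
Solving: A = -12, B = 10.
So c(n) = - 12 \cdot 5^{n} + 10 \cdot 6^{n}.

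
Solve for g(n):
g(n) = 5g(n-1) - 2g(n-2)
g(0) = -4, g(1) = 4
Characteristic equation: x² - 5x + 2 = 0.
Discriminant Δ = (5)² + 4·(-2) = 17.
Roots r₁,₂ = (5 ± √17)/2, so r₁ = \frac{\sqrt{17}}{2} + \frac{5}{2}, r₂ = \frac{5}{2} - \frac{\sqrt{17}}{2}.
General solution: g(n) = A·r₁^n + B·r₂^n.
From the initial conditions, A + B = -4 and r₁A + r₂B = 4.
Since r₁ - r₂ = √17: A = (4 - (-4)r₂)/√17 = -2 + \frac{14 \sqrt{17}}{17}, and B = -4 - A = - \frac{14 \sqrt{17}}{17} - 2.
So g(n) = \left(-2 + \frac{14 \sqrt{17}}{17}\right)\left(\frac{\sqrt{17}}{2} + \frac{5}{2}\right)^n + \left(- \frac{14 \sqrt{17}}{17} - 2\right)\left(\frac{5}{2} - \frac{\sqrt{17}}{2}\right)^n.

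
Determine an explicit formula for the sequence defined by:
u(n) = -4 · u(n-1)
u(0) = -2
Pure geometric recurrence with ratio -4.
By induction u(n) = u(0) · (-4)^n = - 2 \left(-4\right)^{n}.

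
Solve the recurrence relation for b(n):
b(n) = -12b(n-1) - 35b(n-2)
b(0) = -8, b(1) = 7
Characteristic equation: x² + 12x + 35 = 0, which factors as (x - (-5))(x - (-7)) = 0.
Roots r₁ = -5, r₂ = -7 (distinct).
General solution: b(n) = A·(-5)^n + B·(-7)^n.
From b(0) = -8: A + B = -8.
From b(1) = 7: -5A - 7B = 7.
Solving: A = - \frac{49}{2}, B = \frac{33}{2}.
So b(n) = - \frac{49 \left(-5\right)^{n}}{2} + \frac{33 \left(-7\right)^{n}}{2}.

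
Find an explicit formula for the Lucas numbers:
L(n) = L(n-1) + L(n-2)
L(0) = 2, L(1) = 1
This is the Lucas sequence.
Characteristic equation: x² - x - 1 = 0; roots r₁ = \frac{1}{2} + \frac{\sqrt{5}}{2}, r₂ = \frac{1}{2} - \frac{\sqrt{5}}{2}.
General: L(n) = A·r₁^n + B·r₂^n. Solving with L(0)=2, L(1)=1 gives A = 1, B = 1.
So L(n) = 2^{- n} \left(\left(1 - \sqrt{5}\right)^{n} + \left(1 + \sqrt{5}\right)^{n}\right).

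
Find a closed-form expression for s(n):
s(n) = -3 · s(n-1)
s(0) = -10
Pure geometric recurrence with ratio -3.
By induction s(n) = s(0) · (-3)^n = - 10 \left(-3\right)^{n}.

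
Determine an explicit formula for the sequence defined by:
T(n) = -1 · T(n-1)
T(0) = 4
Pure geometric recurrence with ratio -1.
By induction T(n) = T(0) · (-1)^n = 4 \left(-1\right)^{n}.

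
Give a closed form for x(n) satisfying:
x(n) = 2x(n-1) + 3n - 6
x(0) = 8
First-order linear with linear forcing.
Homogeneous solution: x_h(n) = A·(2)^n.
Try particular x_p(n) = pn + q. Substituting:
  pn + q = 2(p(n-1) + q) + 3n - 6.
Matching the n-coefficient: p = 2p + 3 ⇒ p = -3.
Matching constants: q = -2p + 2q - 6 ⇒ q = 0.
General: x(n) = A·(2)^n - 3 n + 0.
Apply x(0) = 8: A + 0 = 8 ⇒ A = 8.
So x(n) = 8 \cdot 2^{n} - 3 n.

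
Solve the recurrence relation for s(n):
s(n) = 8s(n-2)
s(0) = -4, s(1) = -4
Characteristic equation: x² - 8 = 0.
Discriminant Δ = (0)² + 4·(8) = 32.
Roots r₁,₂ = (0 ± √32)/2, so r₁ = 2 \sqrt{2}, r₂ = - 2 \sqrt{2}.
General solution: s(n) = A·r₁^n + B·r₂^n.
From the initial conditions, A + B = -4 and r₁A + r₂B = -4.
Since r₁ - r₂ = √32: A = (-4 - (-4)r₂)/√32 = -2 - \frac{\sqrt{2}}{2}, and B = -4 - A = -2 + \frac{\sqrt{2}}{2}.
So s(n) = \left(-2 - \frac{\sqrt{2}}{2}\right)\left(2 \sqrt{2}\right)^n + \left(-2 + \frac{\sqrt{2}}{2}\right)\left(- 2 \sqrt{2}\right)^n.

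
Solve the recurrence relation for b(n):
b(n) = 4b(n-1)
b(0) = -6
This is a homogeneous first-order recurrence with ratio 4.
By induction b(n) = b(0) · (4)^n = - 6 \cdot 4^{n}.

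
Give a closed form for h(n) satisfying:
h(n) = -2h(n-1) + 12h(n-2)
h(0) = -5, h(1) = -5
Characteristic equation: x² + 2x - 12 = 0.
Discriminant Δ = (-2)² + 4·(12) = 52.
Roots r₁,₂ = (-2 ± √52)/2, so r₁ = -1 + \sqrt{13}, r₂ = - \sqrt{13} - 1.
General solution: h(n) = A·r₁^n + B·r₂^n.
From the initial conditions, A + B = -5 and r₁A + r₂B = -5.
Since r₁ - r₂ = √52: A = (-5 - (-5)r₂)/√52 = - \frac{5}{2} - \frac{5 \sqrt{13}}{13}, and B = -5 - A = - \frac{5}{2} + \frac{5 \sqrt{13}}{13}.
So h(n) = \left(- \frac{5}{2} - \frac{5 \sqrt{13}}{13}\right)\left(-1 + \sqrt{13}\right)^n + \left(- \frac{5}{2} + \frac{5 \sqrt{13}}{13}\right)\left(- \sqrt{13} - 1\right)^n.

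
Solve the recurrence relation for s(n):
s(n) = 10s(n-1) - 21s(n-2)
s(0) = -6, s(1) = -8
Characteristic equation: x² - 10x + 21 = 0, which factors as (x - (3))(x - (7)) = 0.
Roots r₁ = 3, r₂ = 7 (distinct).
General solution: s(n) = A·(3)^n + B·(7)^n.
From s(0) = -6: A + B = -6.
From s(1) = -8: 3A + 7B = -8.
Solving: A = - \frac{17}{2}, B = \frac{5}{2}.
So s(n) = - \frac{17 \cdot 3^{n}}{2} + \frac{5 \cdot 7^{n}}{2}.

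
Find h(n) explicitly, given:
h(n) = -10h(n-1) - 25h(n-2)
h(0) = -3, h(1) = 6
Characteristic equation: x² + 10x + 25 = 0, which is (x - (-5))².
Repeated root r = -5.
General solution: h(n) = (A + Bn)·(-5)^n.
From h(0) = -3: A = -3.
From h(1) = 6: (A + B)·(-5) = 6 ⇒ B = \frac{9}{5}.
So h(n) = \left(\frac{9 n}{5} - 3\right) \cdot (-5)^n.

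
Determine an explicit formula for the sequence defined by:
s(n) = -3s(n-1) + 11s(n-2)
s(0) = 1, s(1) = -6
Characteristic equation: x² + 3x - 11 = 0.
Discriminant Δ = (-3)² + 4·(11) = 53.
Roots r₁,₂ = (-3 ± √53)/2, so r₁ = - \frac{3}{2} + \frac{\sqrt{53}}{2}, r₂ = - \frac{\sqrt{53}}{2} - \frac{3}{2}.
General solution: s(n) = A·r₁^n + B·r₂^n.
From the initial conditions, A + B = 1 and r₁A + r₂B = -6.
Since r₁ - r₂ = √53: A = (-6 - (1)r₂)/√53 = \frac{1}{2} - \frac{9 \sqrt{53}}{106}, and B = 1 - A = \frac{1}{2} + \frac{9 \sqrt{53}}{106}.
So s(n) = \left(\frac{1}{2} - \frac{9 \sqrt{53}}{106}\right)\left(- \frac{3}{2} + \frac{\sqrt{53}}{2}\right)^n + \left(\frac{1}{2} + \frac{9 \sqrt{53}}{106}\right)\left(- \frac{\sqrt{53}}{2} - \frac{3}{2}\right)^n.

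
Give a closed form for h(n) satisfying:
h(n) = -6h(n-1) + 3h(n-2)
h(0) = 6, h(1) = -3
Characteristic equation: x² + 6x - 3 = 0.
Discriminant Δ = (-6)² + 4·(3) = 48.
Roots r₁,₂ = (-6 ± √48)/2, so r₁ = -3 + 2 \sqrt{3}, r₂ = - 2 \sqrt{3} - 3.
General solution: h(n) = A·r₁^n + B·r₂^n.
From the initial conditions, A + B = 6 and r₁A + r₂B = -3.
Since r₁ - r₂ = √48: A = (-3 - (6)r₂)/√48 = \frac{5 \sqrt{3}}{4} + 3, and B = 6 - A = 3 - \frac{5 \sqrt{3}}{4}.
So h(n) = \left(\frac{5 \sqrt{3}}{4} + 3\right)\left(-3 + 2 \sqrt{3}\right)^n + \left(3 - \frac{5 \sqrt{3}}{4}\right)\left(- 2 \sqrt{3} - 3\right)^n.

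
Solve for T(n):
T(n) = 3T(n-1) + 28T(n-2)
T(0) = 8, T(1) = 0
Characteristic equation: x² - 3x - 28 = 0, which factors as (x - (7))(x - (-4)) = 0.
Roots r₁ = 7, r₂ = -4 (distinct).
General solution: T(n) = A·(7)^n + B·(-4)^n.
From T(0) = 8: A + B = 8.
From T(1) = 0: 7A - 4B = 0.
Solving: A = \frac{32}{11}, B = \frac{56}{11}.
So T(n) = \frac{56 \left(-4\right)^{n}}{11} + \frac{32 \cdot 7^{n}}{11}.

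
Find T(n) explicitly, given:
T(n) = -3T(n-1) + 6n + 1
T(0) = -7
First-order linear with linear forcing.
Homogeneous solution: T_h(n) = A·(-3)^n.
Try particular T_p(n) = pn + q. Substituting:
  pn + q = -3(p(n-1) + q) + 6n + 1.
Matching the n-coefficient: p = -3p + 6 ⇒ p = \frac{3}{2}.
Matching constants: q = 3p - 3q + 1 ⇒ q = \frac{11}{8}.
General: T(n) = A·(-3)^n + \frac{3 n}{2} + \frac{11}{8}.
Apply T(0) = -7: A + \frac{11}{8} = -7 ⇒ A = - \frac{67}{8}.
So T(n) = - \frac{67 \left(-3\right)^{n}}{8} + \frac{3 n}{2} + \frac{11}{8}.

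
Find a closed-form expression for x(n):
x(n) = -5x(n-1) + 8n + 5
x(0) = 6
First-order linear with linear forcing.
Homogeneous solution: x_h(n) = A·(-5)^n.
Try particular x_p(n) = pn + q. Substituting:
  pn + q = -5(p(n-1) + q) + 8n + 5.
Matching the n-coefficient: p = -5p + 8 ⇒ p = \frac{4}{3}.
Matching constants: q = 5p - 5q + 5 ⇒ q = \frac{35}{18}.
General: x(n) = A·(-5)^n + \frac{4 n}{3} + \frac{35}{18}.
Apply x(0) = 6: A + \frac{35}{18} = 6 ⇒ A = \frac{73}{18}.
So x(n) = \frac{73 \left(-5\right)^{n}}{18} + \frac{4 n}{3} + \frac{35}{18}.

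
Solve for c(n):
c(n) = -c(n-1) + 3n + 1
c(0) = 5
First-order linear with linear forcing.
Homogeneous solution: c_h(n) = A·(-1)^n.
Try particular c_p(n) = pn + q. Substituting:
  pn + q = -(p(n-1) + q) + 3n + 1.
Matching the n-coefficient: p = -p + 3 ⇒ p = \frac{3}{2}.
Matching constants: q = p - q + 1 ⇒ q = \frac{5}{4}.
General: c(n) = A·(-1)^n + \frac{3 n}{2} + \frac{5}{4}.
Apply c(0) = 5: A + \frac{5}{4} = 5 ⇒ A = \frac{15}{4}.
So c(n) = \frac{15 \left(-1\right)^{n}}{4} + \frac{3 n}{2} + \frac{5}{4}.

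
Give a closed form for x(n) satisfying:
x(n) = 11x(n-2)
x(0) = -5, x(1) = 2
Characteristic equation: x² - 11 = 0.
Discriminant Δ = (0)² + 4·(11) = 44.
Roots r₁,₂ = (0 ± √44)/2, so r₁ = \sqrt{11}, r₂ = - \sqrt{11}.
General solution: x(n) = A·r₁^n + B·r₂^n.
From the initial conditions, A + B = -5 and r₁A + r₂B = 2.
Since r₁ - r₂ = √44: A = (2 - (-5)r₂)/√44 = - \frac{5}{2} + \frac{\sqrt{11}}{11}, and B = -5 - A = - \frac{5}{2} - \frac{\sqrt{11}}{11}.
So x(n) = \left(- \frac{5}{2} + \frac{\sqrt{11}}{11}\right)\left(\sqrt{11}\right)^n + \left(- \frac{5}{2} - \frac{\sqrt{11}}{11}\right)\left(- \sqrt{11}\right)^n.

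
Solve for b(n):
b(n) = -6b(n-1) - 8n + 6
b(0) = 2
First-order linear with linear forcing.
Homogeneous solution: b_h(n) = A·(-6)^n.
Try particular b_p(n) = pn + q. Substituting:
  pn + q = -6(p(n-1) + q) - 8n + 6.
Matching the n-coefficient: p = -6p - 8 ⇒ p = - \frac{8}{7}.
Matching constants: q = 6p - 6q + 6 ⇒ q = - \frac{6}{49}.
General: b(n) = A·(-6)^n - \frac{8 n}{7} - \frac{6}{49}.
Apply b(0) = 2: A - \frac{6}{49} = 2 ⇒ A = \frac{104}{49}.
So b(n) = \frac{104 \left(-6\right)^{n}}{49} - \frac{8 n}{7} - \frac{6}{49}.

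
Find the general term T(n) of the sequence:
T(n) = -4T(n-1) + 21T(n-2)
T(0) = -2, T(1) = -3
Characteristic equation: x² + 4x - 21 = 0, which factors as (x - (-7))(x - (3)) = 0.
Roots r₁ = -7, r₂ = 3 (distinct).
General solution: T(n) = A·(-7)^n + B·(3)^n.
From T(0) = -2: A + B = -2.
From T(1) = -3: -7A + 3B = -3.
Solving: A = - \frac{3}{10}, B = - \frac{17}{10}.
So T(n) = - \frac{3 \left(-7\right)^{n}}{10} - \frac{17 \cdot 3^{n}}{10}.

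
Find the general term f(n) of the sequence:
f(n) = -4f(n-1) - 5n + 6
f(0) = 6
First-order linear with linear forcing.
Homogeneous solution: f_h(n) = A·(-4)^n.
Try particular f_p(n) = pn + q. Substituting:
  pn + q = -4(p(n-1) + q) - 5n + 6.
Matching the n-coefficient: p = -4p - 5 ⇒ p = -1.
Matching constants: q = 4p - 4q + 6 ⇒ q = \frac{2}{5}.
General: f(n) = A·(-4)^n - n + \frac{2}{5}.
Apply f(0) = 6: A + \frac{2}{5} = 6 ⇒ A = \frac{28}{5}.
So f(n) = \frac{28 \left(-4\right)^{n}}{5} - n + \frac{2}{5}.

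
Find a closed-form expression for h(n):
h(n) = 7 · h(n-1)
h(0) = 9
Pure geometric recurrence with ratio 7.
By induction h(n) = h(0) · (7)^n = 9 \cdot 7^{n}.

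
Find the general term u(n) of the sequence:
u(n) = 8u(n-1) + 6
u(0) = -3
First-order linear non-homogeneous.
Homogeneous solution: u_h(n) = A·(8)^n.
Try constant particular solution u_p = K: K = 8K + 6 ⇒ K = - \frac{6}{7}.
General: u(n) = A·(8)^n - \frac{6}{7}.
Apply u(0) = -3: A - \frac{6}{7} = -3 ⇒ A = - \frac{15}{7}.
So u(n) = - \frac{15 \cdot 8^{n}}{7} - \frac{6}{7}.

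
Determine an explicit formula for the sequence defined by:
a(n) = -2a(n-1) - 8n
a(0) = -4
First-order linear with linear forcing.
Homogeneous solution: a_h(n) = A·(-2)^n.
Try particular a_p(n) = pn + q. Substituting:
  pn + q = -2(p(n-1) + q) - 8n.
Matching the n-coefficient: p = -2p - 8 ⇒ p = - \frac{8}{3}.
Matching constants: q = 2p - 2q ⇒ q = - \frac{16}{9}.
General: a(n) = A·(-2)^n - \frac{8 n}{3} - \frac{16}{9}.
Apply a(0) = -4: A - \frac{16}{9} = -4 ⇒ A = - \frac{20}{9}.
So a(n) = - \frac{20 \left(-2\right)^{n}}{9} - \frac{8 n}{3} - \frac{16}{9}.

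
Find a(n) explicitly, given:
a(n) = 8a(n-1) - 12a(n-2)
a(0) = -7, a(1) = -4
Characteristic equation: x² - 8x + 12 = 0, which factors as (x - (2))(x - (6)) = 0.
Roots r₁ = 2, r₂ = 6 (distinct).
General solution: a(n) = A·(2)^n + B·(6)^n.
From a(0) = -7: A + B = -7.
From a(1) = -4: 2A + 6B = -4.
Solving: A = - \frac{19}{2}, B = \frac{5}{2}.
So a(n) = - \frac{19 \cdot 2^{n}}{2} + \frac{5 \cdot 6^{n}}{2}.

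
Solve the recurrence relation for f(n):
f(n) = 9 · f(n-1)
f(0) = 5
Pure geometric recurrence with ratio 9.
By induction f(n) = f(0) · (9)^n = 5 \cdot 9^{n}.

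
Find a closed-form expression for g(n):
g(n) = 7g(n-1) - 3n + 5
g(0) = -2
First-order linear with linear forcing.
Homogeneous solution: g_h(n) = A·(7)^n.
Try particular g_p(n) = pn + q. Substituting:
  pn + q = 7(p(n-1) + q) - 3n + 5.
Matching the n-coefficient: p = 7p - 3 ⇒ p = \frac{1}{2}.
Matching constants: q = -7p + 7q + 5 ⇒ q = - \frac{1}{4}.
General: g(n) = A·(7)^n + \frac{n}{2} - \frac{1}{4}.
Apply g(0) = -2: A - \frac{1}{4} = -2 ⇒ A = - \frac{7}{4}.
So g(n) = - \frac{7 \cdot 7^{n}}{4} + \frac{n}{2} - \frac{1}{4}.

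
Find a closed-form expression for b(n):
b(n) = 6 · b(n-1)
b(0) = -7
Pure geometric recurrence with ratio 6.
By induction b(n) = b(0) · (6)^n = - 7 \cdot 6^{n}.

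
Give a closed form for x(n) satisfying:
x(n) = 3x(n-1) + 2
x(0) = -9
First-order linear non-homogeneous.
Homogeneous solution: x_h(n) = A·(3)^n.
Try constant particular solution x_p = K: K = 3K + 2 ⇒ K = -1.
General: x(n) = A·(3)^n - 1.
Apply x(0) = -9: A - 1 = -9 ⇒ A = -8.
So x(n) = - 8 \cdot 3^{n} - 1.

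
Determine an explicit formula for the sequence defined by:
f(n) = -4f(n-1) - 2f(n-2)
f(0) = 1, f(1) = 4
Characteristic equation: x² + 4x + 2 = 0.
Discriminant Δ = (-4)² + 4·(-2) = 8.
Roots r₁,₂ = (-4 ± √8)/2, so r₁ = -2 + \sqrt{2}, r₂ = -2 - \sqrt{2}.
General solution: f(n) = A·r₁^n + B·r₂^n.
From the initial conditions, A + B = 1 and r₁A + r₂B = 4.
Since r₁ - r₂ = √8: A = (4 - (1)r₂)/√8 = \frac{1}{2} + \frac{3 \sqrt{2}}{2}, and B = 1 - A = \frac{1}{2} - \frac{3 \sqrt{2}}{2}.
So f(n) = \left(\frac{1}{2} + \frac{3 \sqrt{2}}{2}\right)\left(-2 + \sqrt{2}\right)^n + \left(\frac{1}{2} - \frac{3 \sqrt{2}}{2}\right)\left(-2 - \sqrt{2}\right)^n.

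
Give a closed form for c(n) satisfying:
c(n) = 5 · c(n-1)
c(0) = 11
Pure geometric recurrence with ratio 5.
By induction c(n) = c(0) · (5)^n = 11 \cdot 5^{n}.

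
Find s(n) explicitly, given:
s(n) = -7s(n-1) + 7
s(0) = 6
First-order linear non-homogeneous.
Homogeneous solution: s_h(n) = A·(-7)^n.
Try constant particular solution s_p = K: K = -7K + 7 ⇒ K = \frac{7}{8}.
General: s(n) = A·(-7)^n + \frac{7}{8}.
Apply s(0) = 6: A + \frac{7}{8} = 6 ⇒ A = \frac{41}{8}.
So s(n) = \frac{41 \left(-7\right)^{n}}{8} + \frac{7}{8}.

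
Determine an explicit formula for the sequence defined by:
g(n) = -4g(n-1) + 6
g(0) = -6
First-order linear non-homogeneous.
Homogeneous solution: g_h(n) = A·(-4)^n.
Try constant particular solution g_p = K: K = -4K + 6 ⇒ K = \frac{6}{5}.
General: g(n) = A·(-4)^n + \frac{6}{5}.
Apply g(0) = -6: A + \frac{6}{5} = -6 ⇒ A = - \frac{36}{5}.
So g(n) = \frac{6}{5} - \frac{36 \left(-4\right)^{n}}{5}.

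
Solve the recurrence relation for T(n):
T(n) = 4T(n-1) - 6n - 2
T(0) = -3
First-order linear with linear forcing.
Homogeneous solution: T_h(n) = A·(4)^n.
Try particular T_p(n) = pn + q. Substituting:
  pn + q = 4(p(n-1) + q) - 6n - 2.
Matching the n-coefficient: p = 4p - 6 ⇒ p = 2.
Matching constants: q = -4p + 4q - 2 ⇒ q = \frac{10}{3}.
General: T(n) = A·(4)^n + 2 n + \frac{10}{3}.
Apply T(0) = -3: A + \frac{10}{3} = -3 ⇒ A = - \frac{19}{3}.
So T(n) = - \frac{19 \cdot 4^{n}}{3} + 2 n + \frac{10}{3}.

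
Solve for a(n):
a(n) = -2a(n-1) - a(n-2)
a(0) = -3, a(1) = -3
Characteristic equation: x² + 2x + 1 = 0, which is (x - (-1))².
Repeated root r = -1.
General solution: a(n) = (A + Bn)·(-1)^n.
From a(0) = -3: A = -3.
From a(1) = -3: (A + B)·(-1) = -3 ⇒ B = 6.
So a(n) = \left(6 n - 3\right) \cdot (-1)^n.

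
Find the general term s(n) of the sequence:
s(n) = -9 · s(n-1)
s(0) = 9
Pure geometric recurrence with ratio -9.
By induction s(n) = s(0) · (-9)^n = 9 \left(-9\right)^{n}.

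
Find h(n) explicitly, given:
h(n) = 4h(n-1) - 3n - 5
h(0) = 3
First-order linear with linear forcing.
Homogeneous solution: h_h(n) = A·(4)^n.
Try particular h_p(n) = pn + q. Substituting:
  pn + q = 4(p(n-1) + q) - 3n - 5.
Matching the n-coefficient: p = 4p - 3 ⇒ p = 1.
Matching constants: q = -4p + 4q - 5 ⇒ q = 3.
General: h(n) = A·(4)^n + n + 3.
Apply h(0) = 3: A + 3 = 3 ⇒ A = 0.
So h(n) = n + 3.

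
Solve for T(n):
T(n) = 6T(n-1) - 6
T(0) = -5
First-order linear non-homogeneous.
Homogeneous solution: T_h(n) = A·(6)^n.
Try constant particular solution T_p = K: K = 6K - 6 ⇒ K = \frac{6}{5}.
General: T(n) = A·(6)^n + \frac{6}{5}.
Apply T(0) = -5: A + \frac{6}{5} = -5 ⇒ A = - \frac{31}{5}.
So T(n) = \frac{6}{5} - \frac{31 \cdot 6^{n}}{5}.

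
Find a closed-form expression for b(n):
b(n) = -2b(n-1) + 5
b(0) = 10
First-order linear non-homogeneous.
Homogeneous solution: b_h(n) = A·(-2)^n.
Try constant particular solution b_p = K: K = -2K + 5 ⇒ K = \frac{5}{3}.
General: b(n) = A·(-2)^n + \frac{5}{3}.
Apply b(0) = 10: A + \frac{5}{3} = 10 ⇒ A = \frac{25}{3}.
So b(n) = \frac{25 \left(-2\right)^{n}}{3} + \frac{5}{3}.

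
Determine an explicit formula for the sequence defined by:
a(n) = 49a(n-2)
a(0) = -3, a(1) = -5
Characteristic equation: x² - 49 = 0, which factors as (x - (-7))(x - (7)) = 0.
Roots r₁ = -7, r₂ = 7 (distinct).
General solution: a(n) = A·(-7)^n + B·(7)^n.
From a(0) = -3: A + B = -3.
From a(1) = -5: -7A + 7B = -5.
Solving: A = - \frac{8}{7}, B = - \frac{13}{7}.
So a(n) = - \frac{8 \left(-7\right)^{n}}{7} - \frac{13 \cdot 7^{n}}{7}.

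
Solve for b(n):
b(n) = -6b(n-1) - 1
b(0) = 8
First-order linear non-homogeneous.
Homogeneous solution: b_h(n) = A·(-6)^n.
Try constant particular solution b_p = K: K = -6K - 1 ⇒ K = - \frac{1}{7}.
General: b(n) = A·(-6)^n - \frac{1}{7}.
Apply b(0) = 8: A - \frac{1}{7} = 8 ⇒ A = \frac{57}{7}.
So b(n) = \frac{57 \left(-6\right)^{n}}{7} - \frac{1}{7}.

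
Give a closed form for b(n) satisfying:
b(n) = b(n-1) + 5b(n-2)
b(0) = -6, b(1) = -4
Characteristic equation: x² - x - 5 = 0.
Discriminant Δ = (1)² + 4·(5) = 21.
Roots r₁,₂ = (1 ± √21)/2, so r₁ = \frac{1}{2} + \frac{\sqrt{21}}{2}, r₂ = \frac{1}{2} - \frac{\sqrt{21}}{2}.
General solution: b(n) = A·r₁^n + B·r₂^n.
From the initial conditions, A + B = -6 and r₁A + r₂B = -4.
Since r₁ - r₂ = √21: A = (-4 - (-6)r₂)/√21 = -3 - \frac{\sqrt{21}}{21}, and B = -6 - A = -3 + \frac{\sqrt{21}}{21}.
So b(n) = \left(-3 - \frac{\sqrt{21}}{21}\right)\left(\frac{1}{2} + \frac{\sqrt{21}}{2}\right)^n + \left(-3 + \frac{\sqrt{21}}{21}\right)\left(\frac{1}{2} - \frac{\sqrt{21}}{2}\right)^n.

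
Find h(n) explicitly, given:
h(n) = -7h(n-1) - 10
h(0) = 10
First-order linear non-homogeneous.
Homogeneous solution: h_h(n) = A·(-7)^n.
Try constant particular solution h_p = K: K = -7K - 10 ⇒ K = - \frac{5}{4}.
General: h(n) = A·(-7)^n - \frac{5}{4}.
Apply h(0) = 10: A - \frac{5}{4} = 10 ⇒ A = \frac{45}{4}.
So h(n) = \frac{45 \left(-7\right)^{n}}{4} - \frac{5}{4}.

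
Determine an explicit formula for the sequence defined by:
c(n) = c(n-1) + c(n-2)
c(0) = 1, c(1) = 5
Characteristic equation: x² - x - 1 = 0.
Discriminant Δ = (1)² + 4·(1) = 5.
Roots r₁,₂ = (1 ± √5)/2, so r₁ = \frac{1}{2} + \frac{\sqrt{5}}{2}, r₂ = \frac{1}{2} - \frac{\sqrt{5}}{2}.
General solution: c(n) = A·r₁^n + B·r₂^n.
From the initial conditions, A + B = 1 and r₁A + r₂B = 5.
Since r₁ - r₂ = √5: A = (5 - (1)r₂)/√5 = \frac{1}{2} + \frac{9 \sqrt{5}}{10}, and B = 1 - A = \frac{1}{2} - \frac{9 \sqrt{5}}{10}.
So c(n) = \left(\frac{1}{2} + \frac{9 \sqrt{5}}{10}\right)\left(\frac{1}{2} + \frac{\sqrt{5}}{2}\right)^n + \left(\frac{1}{2} - \frac{9 \sqrt{5}}{10}\right)\left(\frac{1}{2} - \frac{\sqrt{5}}{2}\right)^n.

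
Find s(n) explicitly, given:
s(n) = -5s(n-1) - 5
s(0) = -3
First-order linear non-homogeneous.
Homogeneous solution: s_h(n) = A·(-5)^n.
Try constant particular solution s_p = K: K = -5K - 5 ⇒ K = - \frac{5}{6}.
General: s(n) = A·(-5)^n - \frac{5}{6}.
Apply s(0) = -3: A - \frac{5}{6} = -3 ⇒ A = - \frac{13}{6}.
So s(n) = - \frac{13 \left(-5\right)^{n}}{6} - \frac{5}{6}.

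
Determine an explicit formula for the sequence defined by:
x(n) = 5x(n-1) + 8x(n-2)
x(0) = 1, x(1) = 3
Characteristic equation: x² - 5x - 8 = 0.
Discriminant Δ = (5)² + 4·(8) = 57.
Roots r₁,₂ = (5 ± √57)/2, so r₁ = \frac{5}{2} + \frac{\sqrt{57}}{2}, r₂ = \frac{5}{2} - \frac{\sqrt{57}}{2}.
General solution: x(n) = A·r₁^n + B·r₂^n.
From the initial conditions, A + B = 1 and r₁A + r₂B = 3.
Since r₁ - r₂ = √57: A = (3 - (1)r₂)/√57 = \frac{\sqrt{57}}{114} + \frac{1}{2}, and B = 1 - A = \frac{1}{2} - \frac{\sqrt{57}}{114}.
So x(n) = \left(\frac{\sqrt{57}}{114} + \frac{1}{2}\right)\left(\frac{5}{2} + \frac{\sqrt{57}}{2}\right)^n + \left(\frac{1}{2} - \frac{\sqrt{57}}{114}\right)\left(\frac{5}{2} - \frac{\sqrt{57}}{2}\right)^n.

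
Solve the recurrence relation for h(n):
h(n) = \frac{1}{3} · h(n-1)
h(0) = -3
Pure geometric recurrence with ratio \frac{1}{3}.
By induction h(n) = h(0) · (\frac{1}{3})^n = - 3 \cdot 3^{- n}.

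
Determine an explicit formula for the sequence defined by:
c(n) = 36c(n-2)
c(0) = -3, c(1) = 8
Characteristic equation: x² - 36 = 0, which factors as (x - (-6))(x - (6)) = 0.
Roots r₁ = -6, r₂ = 6 (distinct).
General solution: c(n) = A·(-6)^n + B·(6)^n.
From c(0) = -3: A + B = -3.
From c(1) = 8: -6A + 6B = 8.
Solving: A = - \frac{13}{6}, B = - \frac{5}{6}.
So c(n) = - \frac{13 \left(-6\right)^{n}}{6} - \frac{5 \cdot 6^{n}}{6}.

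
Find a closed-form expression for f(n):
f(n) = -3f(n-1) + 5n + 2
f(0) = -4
First-order linear with linear forcing.
Homogeneous solution: f_h(n) = A·(-3)^n.
Try particular f_p(n) = pn + q. Substituting:
  pn + q = -3(p(n-1) + q) + 5n + 2.
Matching the n-coefficient: p = -3p + 5 ⇒ p = \frac{5}{4}.
Matching constants: q = 3p - 3q + 2 ⇒ q = \frac{23}{16}.
General: f(n) = A·(-3)^n + \frac{5 n}{4} + \frac{23}{16}.
Apply f(0) = -4: A + \frac{23}{16} = -4 ⇒ A = - \frac{87}{16}.
So f(n) = - \frac{87 \left(-3\right)^{n}}{16} + \frac{5 n}{4} + \frac{23}{16}.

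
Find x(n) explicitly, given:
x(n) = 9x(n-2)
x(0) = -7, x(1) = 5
Characteristic equation: x² - 9 = 0, which factors as (x - (3))(x - (-3)) = 0.
Roots r₁ = 3, r₂ = -3 (distinct).
General solution: x(n) = A·(3)^n + B·(-3)^n.
From x(0) = -7: A + B = -7.
From x(1) = 5: 3A - 3B = 5.
Solving: A = - \frac{8}{3}, B = - \frac{13}{3}.
So x(n) = - \frac{13 \left(-3\right)^{n}}{3} - \frac{8 \cdot 3^{n}}{3}.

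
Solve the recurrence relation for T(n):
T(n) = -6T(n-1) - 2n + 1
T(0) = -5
First-order linear with linear forcing.
Homogeneous solution: T_h(n) = A·(-6)^n.
Try particular T_p(n) = pn + q. Substituting:
  pn + q = -6(p(n-1) + q) - 2n + 1.
Matching the n-coefficient: p = -6p - 2 ⇒ p = - \frac{2}{7}.
Matching constants: q = 6p - 6q + 1 ⇒ q = - \frac{5}{49}.
General: T(n) = A·(-6)^n - \frac{2 n}{7} - \frac{5}{49}.
Apply T(0) = -5: A - \frac{5}{49} = -5 ⇒ A = - \frac{240}{49}.
So T(n) = - \frac{240 \left(-6\right)^{n}}{49} - \frac{2 n}{7} - \frac{5}{49}.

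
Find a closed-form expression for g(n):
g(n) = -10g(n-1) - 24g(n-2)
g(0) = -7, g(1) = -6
Characteristic equation: x² + 10x + 24 = 0, which factors as (x - (-4))(x - (-6)) = 0.
Roots r₁ = -4, r₂ = -6 (distinct).
General solution: g(n) = A·(-4)^n + B·(-6)^n.
From g(0) = -7: A + B = -7.
From g(1) = -6: -4A - 6B = -6.
Solving: A = -24, B = 17.
So g(n) = - 24 \left(-4\right)^{n} + 17 \left(-6\right)^{n}.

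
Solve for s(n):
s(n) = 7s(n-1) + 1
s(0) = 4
First-order linear non-homogeneous.
Homogeneous solution: s_h(n) = A·(7)^n.
Try constant particular solution s_p = K: K = 7K + 1 ⇒ K = - \frac{1}{6}.
General: s(n) = A·(7)^n - \frac{1}{6}.
Apply s(0) = 4: A - \frac{1}{6} = 4 ⇒ A = \frac{25}{6}.
So s(n) = \frac{25 \cdot 7^{n}}{6} - \frac{1}{6}.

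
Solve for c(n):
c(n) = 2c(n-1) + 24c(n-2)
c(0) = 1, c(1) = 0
Characteristic equation: x² - 2x - 24 = 0, which factors as (x - (-4))(x - (6)) = 0.
Roots r₁ = -4, r₂ = 6 (distinct).
General solution: c(n) = A·(-4)^n + B·(6)^n.
From c(0) = 1: A + B = 1.
From c(1) = 0: -4A + 6B = 0.
Solving: A = \frac{3}{5}, B = \frac{2}{5}.
So c(n) = \frac{3 \left(-4\right)^{n}}{5} + \frac{2 \cdot 6^{n}}{5}.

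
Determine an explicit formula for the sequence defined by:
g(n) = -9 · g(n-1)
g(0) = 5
Pure geometric recurrence with ratio -9.
By induction g(n) = g(0) · (-9)^n = 5 \left(-9\right)^{n}.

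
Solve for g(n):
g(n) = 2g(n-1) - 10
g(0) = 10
First-order linear non-homogeneous.
Homogeneous solution: g_h(n) = A·(2)^n.
Try constant particular solution g_p = K: K = 2K - 10 ⇒ K = 10.
General: g(n) = A·(2)^n + 10.
Apply g(0) = 10: A + 10 = 10 ⇒ A = 0.
So g(n) = 10.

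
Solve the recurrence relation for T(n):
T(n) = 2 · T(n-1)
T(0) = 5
Pure geometric recurrence with ratio 2.
By induction T(n) = T(0) · (2)^n = 5 \cdot 2^{n}.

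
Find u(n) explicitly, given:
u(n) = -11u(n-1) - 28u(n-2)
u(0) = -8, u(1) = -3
Characteristic equation: x² + 11x + 28 = 0, which factors as (x - (-4))(x - (-7)) = 0.
Roots r₁ = -4, r₂ = -7 (distinct).
General solution: u(n) = A·(-4)^n + B·(-7)^n.
From u(0) = -8: A + B = -8.
From u(1) = -3: -4A - 7B = -3.
Solving: A = - \frac{59}{3}, B = \frac{35}{3}.
So u(n) = - \frac{59 \left(-4\right)^{n}}{3} + \frac{35 \left(-7\right)^{n}}{3}.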